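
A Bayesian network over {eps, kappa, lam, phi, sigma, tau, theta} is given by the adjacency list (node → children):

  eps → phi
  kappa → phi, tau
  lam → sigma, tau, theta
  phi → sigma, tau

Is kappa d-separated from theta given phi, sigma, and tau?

4 paths connect kappa and theta; each must be blocked for d-separation to hold:
  1. kappa → phi → tau ← lam → theta — phi:chain[blocks]; tau:collider[open]; lam:fork[open] ⇒ blocked
  2. kappa → phi → sigma ← lam → theta — phi:chain[blocks]; sigma:collider[open]; lam:fork[open] ⇒ blocked
  3. kappa → tau ← phi → sigma ← lam → theta — tau:collider[open]; phi:fork[blocks]; sigma:collider[open]; lam:fork[open] ⇒ blocked
  4. kappa → tau ← lam → theta — tau:collider[open]; lam:fork[open] ⇒ active
Since the path kappa → tau ← lam → theta is active, kappa and theta are not d-separated given {phi, sigma, tau}.

No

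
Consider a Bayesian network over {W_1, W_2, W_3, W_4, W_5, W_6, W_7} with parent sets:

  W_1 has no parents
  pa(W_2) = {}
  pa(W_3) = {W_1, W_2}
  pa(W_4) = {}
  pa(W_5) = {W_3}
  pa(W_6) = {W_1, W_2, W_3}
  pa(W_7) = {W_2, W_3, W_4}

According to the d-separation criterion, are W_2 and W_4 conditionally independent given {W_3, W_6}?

Yes

4 paths connect W_2 and W_4; each must be blocked for d-separation to hold:
  1. W_2 → W_6 ← W_1 → W_3 → W_7 ← W_4 — W_6:collider[open]; W_1:fork[open]; W_3:chain[blocks]; W_7:collider[blocks] ⇒ blocked
  2. W_2 → W_6 ← W_3 → W_7 ← W_4 — W_6:collider[open]; W_3:fork[blocks]; W_7:collider[blocks] ⇒ blocked
  3. W_2 → W_3 → W_7 ← W_4 — W_3:chain[blocks]; W_7:collider[blocks] ⇒ blocked
  4. W_2 → W_7 ← W_4 — W_7:collider[blocks] ⇒ blocked
Since every path is blocked, d-separation holds.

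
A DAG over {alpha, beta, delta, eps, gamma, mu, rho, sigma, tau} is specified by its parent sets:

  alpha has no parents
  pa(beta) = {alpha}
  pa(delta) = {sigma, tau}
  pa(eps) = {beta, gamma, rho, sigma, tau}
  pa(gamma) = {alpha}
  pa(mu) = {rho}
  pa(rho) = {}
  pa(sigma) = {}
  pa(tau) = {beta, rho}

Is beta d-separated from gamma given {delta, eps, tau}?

There are 5 undirected paths between beta and gamma; checking each against the conditioning set {delta, eps, tau}:
  1. beta ← alpha → gamma — alpha:fork[open] ⇒ active
  2. beta → tau → delta ← sigma → eps ← gamma — tau:chain[blocks]; delta:collider[open]; sigma:fork[open]; eps:collider[open] ⇒ blocked
  3. beta → tau ← rho → eps ← gamma — tau:collider[open]; rho:fork[open]; eps:collider[open] ⇒ active
  4. beta → tau → eps ← gamma — tau:chain[blocks]; eps:collider[open] ⇒ blocked
  5. beta → eps ← gamma — eps:collider[open] ⇒ active
Since the path beta ← alpha → gamma is active, beta and gamma are not d-separated given {delta, eps, tau}.

No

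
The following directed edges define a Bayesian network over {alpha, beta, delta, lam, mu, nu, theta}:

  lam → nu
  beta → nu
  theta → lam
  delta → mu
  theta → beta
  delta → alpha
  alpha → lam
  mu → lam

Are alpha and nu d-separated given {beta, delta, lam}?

Yes

We examine all 4 paths between alpha and nu:
Path 1: alpha ← delta → mu → lam → nu
  delta is a fork here and delta is conditioned on, so the path is blocked at delta.
Path 2: alpha ← delta → mu → lam ← theta → beta → nu
  delta is a fork here and delta is conditioned on, so the path is blocked at delta.
Path 3: alpha → lam → nu
  lam is a chain here and lam is conditioned on, so the path is blocked at lam.
Path 4: alpha → lam ← theta → beta → nu
  beta is a chain here and beta is conditioned on, so the path is blocked at beta.
All paths are blocked; alpha ⊥ nu | {beta, delta, lam} holds.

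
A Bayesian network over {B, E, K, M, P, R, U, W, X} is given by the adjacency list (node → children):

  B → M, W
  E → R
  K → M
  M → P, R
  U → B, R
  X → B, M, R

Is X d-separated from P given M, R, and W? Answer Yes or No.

Yes

5 paths connect X and P; each must be blocked for d-separation to hold:
Path 1: X → R ← U → B → M → P
  M is a chain here and M is conditioned on, so the path is blocked at M.
Path 2: X → R ← M → P
  M is a fork here and M is conditioned on, so the path is blocked at M.
Path 3: X → M → P
  M is a chain here and M is conditioned on, so the path is blocked at M.
Path 4: X → B ← U → R ← M → P
  M is a fork here and M is conditioned on, so the path is blocked at M.
Path 5: X → B → M → P
  M is a chain here and M is conditioned on, so the path is blocked at M.
Every path is blocked, so X and P are d-separated given {M, R, W}.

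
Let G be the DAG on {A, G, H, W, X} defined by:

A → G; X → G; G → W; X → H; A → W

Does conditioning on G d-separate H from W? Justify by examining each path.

No — H and W are not d-separated given {G}.

Enumerating the 2 paths from H to W and testing each for blocking by {G}:
Path 1: H ← X → G → W
  G is a chain here and G is conditioned on, so the path is blocked at G.
Path 2: H ← X → G ← A → W
  X is a fork and X is not conditioned on; G is a collider and G is conditioned on, which opens it; A is a fork and A is not conditioned on — no node blocks this path, so it is active.
At least one path is unblocked, so d-separation fails.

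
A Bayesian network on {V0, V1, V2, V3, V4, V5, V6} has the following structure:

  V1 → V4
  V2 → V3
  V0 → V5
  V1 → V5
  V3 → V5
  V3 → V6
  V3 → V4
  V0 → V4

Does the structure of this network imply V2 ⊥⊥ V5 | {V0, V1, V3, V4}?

Yes

There are 3 undirected paths between V2 and V5; checking each against the conditioning set {V0, V1, V3, V4}:
Path 1: V2 → V3 → V5
  V3 is a chain here and V3 is conditioned on, so the path is blocked at V3.
Path 2: V2 → V3 → V4 ← V0 → V5
  V3 is a chain here and V3 is conditioned on, so the path is blocked at V3.
Path 3: V2 → V3 → V4 ← V1 → V5
  V3 is a chain here and V3 is conditioned on, so the path is blocked at V3.
Every path is blocked, so V2 and V5 are d-separated given {V0, V1, V3, V4}.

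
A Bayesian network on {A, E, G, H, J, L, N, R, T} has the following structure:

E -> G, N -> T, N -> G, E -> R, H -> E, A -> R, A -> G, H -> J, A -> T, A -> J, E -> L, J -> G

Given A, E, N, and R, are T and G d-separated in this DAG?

Enumerating the 6 paths from T to G and testing each for blocking by {A, E, N, R}:
Path 1: T ← N → G
  N is a fork here and N is conditioned on, so the path is blocked at N.
Path 2: T ← A → J → G
  A is a fork here and A is conditioned on, so the path is blocked at A.
Path 3: T ← A → J ← H → E → G
  A is a fork here and A is conditioned on, so the path is blocked at A.
Path 4: T ← A → R ← E → G
  A is a fork here and A is conditioned on, so the path is blocked at A.
Path 5: T ← A → R ← E ← H → J → G
  A is a fork here and A is conditioned on, so the path is blocked at A.
Path 6: T ← A → G
  A is a fork here and A is conditioned on, so the path is blocked at A.
Every path is blocked, so T and G are d-separated given {A, E, N, R}.

Yes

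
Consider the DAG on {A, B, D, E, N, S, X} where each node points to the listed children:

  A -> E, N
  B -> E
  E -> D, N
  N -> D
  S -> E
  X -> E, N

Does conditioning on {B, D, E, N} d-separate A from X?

There are 6 undirected paths between A and X; checking each against the conditioning set {B, D, E, N}:
  1. A → N → D ← E ← X — N:chain[blocks]; D:collider[open]; E:chain[blocks] ⇒ blocked
  2. A → N ← X — N:collider[open] ⇒ active
  3. A → N ← E ← X — N:collider[open]; E:chain[blocks] ⇒ blocked
  4. A → E → N ← X — E:chain[blocks]; N:collider[open] ⇒ blocked
  5. A → E → D ← N ← X — E:chain[blocks]; D:collider[open]; N:chain[blocks] ⇒ blocked
  6. A → E ← X — E:collider[open] ⇒ active
Since the path A → N ← X is active, A and X are not d-separated given {B, D, E, N}.

No — A and X are not d-separated given {B, D, E, N}.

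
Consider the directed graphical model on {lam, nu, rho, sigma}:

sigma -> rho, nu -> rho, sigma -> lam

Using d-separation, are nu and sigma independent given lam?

The only undirected path from nu to sigma is:
Path 1: nu → rho ← sigma
  rho is a collider here and neither rho nor any of its descendants is conditioned on, so the collider stays closed — the path is blocked at rho.
All paths are blocked; nu ⊥ sigma | {lam} holds.

Yes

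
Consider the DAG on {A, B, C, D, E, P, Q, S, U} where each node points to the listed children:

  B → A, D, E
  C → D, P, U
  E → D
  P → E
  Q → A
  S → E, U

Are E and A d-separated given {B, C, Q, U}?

There are 4 undirected paths between E and A; checking each against the conditioning set {B, C, Q, U}:
Path 1: E ← S → U ← C → D ← B → A
  C is a fork here and C is conditioned on, so the path is blocked at C.
Path 2: E ← P ← C → D ← B → A
  C is a fork here and C is conditioned on, so the path is blocked at C.
Path 3: E → D ← B → A
  D is a collider here and neither D nor any of its descendants is conditioned on, so the collider stays closed — the path is blocked at D.
Path 4: E ← B → A
  B is a fork here and B is conditioned on, so the path is blocked at B.
All paths are blocked; E ⊥ A | {B, C, Q, U} holds.

Yes — E and A are d-separated given {B, C, Q, U}.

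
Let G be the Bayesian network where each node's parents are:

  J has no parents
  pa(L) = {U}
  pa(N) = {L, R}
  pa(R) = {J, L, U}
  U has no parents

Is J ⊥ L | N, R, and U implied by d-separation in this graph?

No

3 paths connect J and L; each must be blocked for d-separation to hold:
Path 1: J → R ← L
  R is a collider and R is conditioned on, which opens it — no node blocks this path, so it is active.
Path 2: J → R ← U → L
  U is a fork here and U is conditioned on, so the path is blocked at U.
Path 3: J → R → N ← L
  R is a chain here and R is conditioned on, so the path is blocked at R.
Because an active path exists, J and L are not d-separated.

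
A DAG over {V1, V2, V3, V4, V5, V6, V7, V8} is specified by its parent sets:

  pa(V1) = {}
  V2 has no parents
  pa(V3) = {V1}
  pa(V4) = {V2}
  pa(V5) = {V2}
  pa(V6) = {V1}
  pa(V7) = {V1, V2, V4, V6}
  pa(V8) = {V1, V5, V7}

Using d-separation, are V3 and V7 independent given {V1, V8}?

Yes — V3 and V7 are d-separated given {V1, V8}.

There are 5 undirected paths between V3 and V7; checking each against the conditioning set {V1, V8}:
Path 1: V3 ← V1 → V8 ← V5 ← V2 → V7
  V1 is a fork here and V1 is conditioned on, so the path is blocked at V1.
Path 2: V3 ← V1 → V8 ← V5 ← V2 → V4 → V7
  V1 is a fork here and V1 is conditioned on, so the path is blocked at V1.
Path 3: V3 ← V1 → V8 ← V7
  V1 is a fork here and V1 is conditioned on, so the path is blocked at V1.
Path 4: V3 ← V1 → V6 → V7
  V1 is a fork here and V1 is conditioned on, so the path is blocked at V1.
Path 5: V3 ← V1 → V7
  V1 is a fork here and V1 is conditioned on, so the path is blocked at V1.
All paths are blocked; V3 ⊥ V7 | {V1, V8} holds.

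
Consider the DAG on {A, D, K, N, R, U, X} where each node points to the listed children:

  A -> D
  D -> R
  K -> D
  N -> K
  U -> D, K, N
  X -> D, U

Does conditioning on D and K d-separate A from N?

No

There are 6 undirected paths between A and N; checking each against the conditioning set {D, K}:
  1. A → D ← U → N — D:collider[open]; U:fork[open] ⇒ active
  2. A → D ← U → K ← N — D:collider[open]; U:fork[open]; K:collider[open] ⇒ active
  3. A → D ← X → U → N — D:collider[open]; X:fork[open]; U:chain[open] ⇒ active
  4. A → D ← X → U → K ← N — D:collider[open]; X:fork[open]; U:chain[open]; K:collider[open] ⇒ active
  5. A → D ← K ← U → N — D:collider[open]; K:chain[blocks]; U:fork[open] ⇒ blocked
  6. A → D ← K ← N — D:collider[open]; K:chain[blocks] ⇒ blocked
Because an active path exists, A and N are not d-separated.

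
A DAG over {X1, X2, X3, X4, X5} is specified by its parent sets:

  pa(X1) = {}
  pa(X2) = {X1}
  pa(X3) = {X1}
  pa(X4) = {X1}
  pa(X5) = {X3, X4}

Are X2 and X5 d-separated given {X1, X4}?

Yes

2 paths connect X2 and X5; each must be blocked for d-separation to hold:
Path 1: X2 ← X1 → X3 → X5
  X1 is a fork here and X1 is conditioned on, so the path is blocked at X1.
Path 2: X2 ← X1 → X4 → X5
  X1 is a fork here and X1 is conditioned on, so the path is blocked at X1.
All paths are blocked; X2 ⊥ X5 | {X1, X4} holds.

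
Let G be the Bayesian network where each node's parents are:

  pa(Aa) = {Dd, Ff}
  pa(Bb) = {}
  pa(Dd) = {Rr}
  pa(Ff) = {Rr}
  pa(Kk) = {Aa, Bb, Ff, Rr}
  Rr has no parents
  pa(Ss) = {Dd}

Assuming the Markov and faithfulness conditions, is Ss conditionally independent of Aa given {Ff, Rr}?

There are 5 undirected paths between Ss and Aa; checking each against the conditioning set {Ff, Rr}:
Path 1: Ss ← Dd → Aa
  Dd is a fork and Dd is not conditioned on — no node blocks this path, so it is active.
Path 2: Ss ← Dd ← Rr → Kk ← Aa
  Rr is a fork here and Rr is conditioned on, so the path is blocked at Rr.
Path 3: Ss ← Dd ← Rr → Kk ← Ff → Aa
  Rr is a fork here and Rr is conditioned on, so the path is blocked at Rr.
Path 4: Ss ← Dd ← Rr → Ff → Aa
  Rr is a fork here and Rr is conditioned on, so the path is blocked at Rr.
Path 5: Ss ← Dd ← Rr → Ff → Kk ← Aa
  Rr is a fork here and Rr is conditioned on, so the path is blocked at Rr.
Because an active path exists, Ss and Aa are not d-separated.

No — Ss and Aa are not d-separated given {Ff, Rr}.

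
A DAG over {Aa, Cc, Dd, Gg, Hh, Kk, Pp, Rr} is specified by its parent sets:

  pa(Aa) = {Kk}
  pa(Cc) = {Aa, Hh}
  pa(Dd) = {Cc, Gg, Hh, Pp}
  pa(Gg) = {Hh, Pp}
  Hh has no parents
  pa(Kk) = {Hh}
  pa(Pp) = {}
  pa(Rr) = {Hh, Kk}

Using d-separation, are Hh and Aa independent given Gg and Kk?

Yes — Hh and Aa are d-separated given {Gg, Kk}.

6 paths connect Hh and Aa; each must be blocked for d-separation to hold:
Path 1: Hh → Dd ← Cc ← Aa
  Dd is a collider here and neither Dd nor any of its descendants is conditioned on, so the collider stays closed — the path is blocked at Dd.
Path 2: Hh → Gg → Dd ← Cc ← Aa
  Gg is a chain here and Gg is conditioned on, so the path is blocked at Gg.
Path 3: Hh → Gg ← Pp → Dd ← Cc ← Aa
  Dd is a collider here and neither Dd nor any of its descendants is conditioned on, so the collider stays closed — the path is blocked at Dd.
Path 4: Hh → Cc ← Aa
  Cc is a collider here and neither Cc nor any of its descendants is conditioned on, so the collider stays closed — the path is blocked at Cc.
Path 5: Hh → Kk → Aa
  Kk is a chain here and Kk is conditioned on, so the path is blocked at Kk.
Path 6: Hh → Rr ← Kk → Aa
  Rr is a collider here and neither Rr nor any of its descendants is conditioned on, so the collider stays closed — the path is blocked at Rr.
All paths are blocked; Hh ⊥ Aa | {Gg, Kk} holds.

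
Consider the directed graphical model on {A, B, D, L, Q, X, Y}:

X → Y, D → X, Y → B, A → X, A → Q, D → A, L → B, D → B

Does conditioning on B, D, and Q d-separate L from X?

Enumerating the 3 paths from L to X and testing each for blocking by {B, D, Q}:
Path 1: L → B ← D → A → X
  D is a fork here and D is conditioned on, so the path is blocked at D.
Path 2: L → B ← D → X
  D is a fork here and D is conditioned on, so the path is blocked at D.
Path 3: L → B ← Y ← X
  B is a collider and B is conditioned on, which opens it; Y is a chain and Y is not conditioned on — no node blocks this path, so it is active.
Because an active path exists, L and X are not d-separated.

No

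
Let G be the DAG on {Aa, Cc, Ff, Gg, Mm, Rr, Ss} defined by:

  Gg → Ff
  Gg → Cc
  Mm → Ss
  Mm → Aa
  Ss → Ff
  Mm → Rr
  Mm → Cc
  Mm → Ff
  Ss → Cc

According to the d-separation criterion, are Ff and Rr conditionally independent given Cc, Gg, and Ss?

There are 5 undirected paths between Ff and Rr; checking each against the conditioning set {Cc, Gg, Ss}:
  1. Ff ← Gg → Cc ← Mm → Rr — Gg:fork[blocks]; Cc:collider[open]; Mm:fork[open] ⇒ blocked
  2. Ff ← Gg → Cc ← Ss ← Mm → Rr — Gg:fork[blocks]; Cc:collider[open]; Ss:chain[blocks]; Mm:fork[open] ⇒ blocked
  3. Ff ← Mm → Rr — Mm:fork[open] ⇒ active
  4. Ff ← Ss ← Mm → Rr — Ss:chain[blocks]; Mm:fork[open] ⇒ blocked
  5. Ff ← Ss → Cc ← Mm → Rr — Ss:fork[blocks]; Cc:collider[open]; Mm:fork[open] ⇒ blocked
Since the path Ff ← Mm → Rr is active, Ff and Rr are not d-separated given {Cc, Gg, Ss}.

No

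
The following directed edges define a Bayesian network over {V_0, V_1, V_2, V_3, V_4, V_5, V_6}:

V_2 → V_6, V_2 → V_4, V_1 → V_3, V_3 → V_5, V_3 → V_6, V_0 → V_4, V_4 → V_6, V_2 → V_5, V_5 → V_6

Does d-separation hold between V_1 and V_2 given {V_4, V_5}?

There are 6 undirected paths between V_1 and V_2; checking each against the conditioning set {V_4, V_5}:
  1. V_1 → V_3 → V_6 ← V_2 — V_3:chain[open]; V_6:collider[blocks] ⇒ blocked
  2. V_1 → V_3 → V_6 ← V_4 ← V_2 — V_3:chain[open]; V_6:collider[blocks]; V_4:chain[blocks] ⇒ blocked
  3. V_1 → V_3 → V_6 ← V_5 ← V_2 — V_3:chain[open]; V_6:collider[blocks]; V_5:chain[blocks] ⇒ blocked
  4. V_1 → V_3 → V_5 ← V_2 — V_3:chain[open]; V_5:collider[open] ⇒ active
  5. V_1 → V_3 → V_5 → V_6 ← V_2 — V_3:chain[open]; V_5:chain[blocks]; V_6:collider[blocks] ⇒ blocked
  6. V_1 → V_3 → V_5 → V_6 ← V_4 ← V_2 — V_3:chain[open]; V_5:chain[blocks]; V_6:collider[blocks]; V_4:chain[blocks] ⇒ blocked
Since the path V_1 → V_3 → V_5 ← V_2 is active, V_1 and V_2 are not d-separated given {V_4, V_5}.

No — V_1 and V_2 are not d-separated given {V_4, V_5}.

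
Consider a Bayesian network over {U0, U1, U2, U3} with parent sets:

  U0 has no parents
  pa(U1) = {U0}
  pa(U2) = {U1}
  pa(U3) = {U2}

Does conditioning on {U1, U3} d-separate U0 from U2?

Yes

Only one path connects U0 and U2:
Path 1: U0 → U1 → U2
  U1 is a chain here and U1 is conditioned on, so the path is blocked at U1.
All paths are blocked; U0 ⊥ U2 | {U1, U3} holds.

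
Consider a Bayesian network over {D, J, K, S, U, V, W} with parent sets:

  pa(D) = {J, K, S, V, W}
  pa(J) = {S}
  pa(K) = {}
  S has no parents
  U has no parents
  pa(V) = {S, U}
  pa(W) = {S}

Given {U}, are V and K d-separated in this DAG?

We examine all 4 paths between V and K:
  1. V ← S → W → D ← K — S:fork[open]; W:chain[open]; D:collider[blocks] ⇒ blocked
  2. V ← S → J → D ← K — S:fork[open]; J:chain[open]; D:collider[blocks] ⇒ blocked
  3. V ← S → D ← K — S:fork[open]; D:collider[blocks] ⇒ blocked
  4. V → D ← K — D:collider[blocks] ⇒ blocked
All paths are blocked; V ⊥ K | {U} holds.

Yes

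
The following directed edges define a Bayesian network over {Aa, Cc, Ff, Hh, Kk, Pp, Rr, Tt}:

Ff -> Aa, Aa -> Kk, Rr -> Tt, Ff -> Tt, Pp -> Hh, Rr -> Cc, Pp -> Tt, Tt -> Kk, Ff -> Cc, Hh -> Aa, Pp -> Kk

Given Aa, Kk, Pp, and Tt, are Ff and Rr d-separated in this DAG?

No

Enumerating the 6 paths from Ff to Rr and testing each for blocking by {Aa, Kk, Pp, Tt}:
Path 1: Ff → Cc ← Rr
  Cc is a collider here and neither Cc nor any of its descendants is conditioned on, so the collider stays closed — the path is blocked at Cc.
Path 2: Ff → Aa → Kk ← Pp → Tt ← Rr
  Aa is a chain here and Aa is conditioned on, so the path is blocked at Aa.
Path 3: Ff → Aa → Kk ← Tt ← Rr
  Aa is a chain here and Aa is conditioned on, so the path is blocked at Aa.
Path 4: Ff → Aa ← Hh ← Pp → Kk ← Tt ← Rr
  Pp is a fork here and Pp is conditioned on, so the path is blocked at Pp.
Path 5: Ff → Aa ← Hh ← Pp → Tt ← Rr
  Pp is a fork here and Pp is conditioned on, so the path is blocked at Pp.
Path 6: Ff → Tt ← Rr
  Tt is a collider and Tt is conditioned on, which opens it — no node blocks this path, so it is active.
Since the path Ff → Tt ← Rr is active, Ff and Rr are not d-separated given {Aa, Kk, Pp, Tt}.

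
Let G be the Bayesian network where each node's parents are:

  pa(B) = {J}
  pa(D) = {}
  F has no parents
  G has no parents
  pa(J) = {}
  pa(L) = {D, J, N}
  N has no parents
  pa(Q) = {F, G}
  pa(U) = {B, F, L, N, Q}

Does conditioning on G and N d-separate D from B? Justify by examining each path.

Yes

We examine all 3 paths between D and B:
  1. D → L ← N → U ← B — L:collider[blocks]; N:fork[blocks]; U:collider[blocks] ⇒ blocked
  2. D → L ← J → B — L:collider[blocks]; J:fork[open] ⇒ blocked
  3. D → L → U ← B — L:chain[open]; U:collider[blocks] ⇒ blocked
Every path is blocked, so D and B are d-separated given {G, N}.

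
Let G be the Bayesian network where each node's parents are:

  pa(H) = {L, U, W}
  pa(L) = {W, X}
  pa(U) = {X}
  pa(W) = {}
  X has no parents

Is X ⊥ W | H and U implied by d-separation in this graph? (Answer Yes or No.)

4 paths connect X and W; each must be blocked for d-separation to hold:
Path 1: X → U → H ← W
  U is a chain here and U is conditioned on, so the path is blocked at U.
Path 2: X → U → H ← L ← W
  U is a chain here and U is conditioned on, so the path is blocked at U.
Path 3: X → L ← W
  L is a collider and its descendant H is conditioned on, which opens it — no node blocks this path, so it is active.
Path 4: X → L → H ← W
  L is a chain and L is not conditioned on; H is a collider and H is conditioned on, which opens it — no node blocks this path, so it is active.
At least one path is unblocked, so d-separation fails.

No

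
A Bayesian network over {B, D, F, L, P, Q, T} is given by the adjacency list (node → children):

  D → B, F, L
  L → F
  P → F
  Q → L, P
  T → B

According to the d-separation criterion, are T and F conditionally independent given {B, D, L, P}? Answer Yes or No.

Enumerating the 3 paths from T to F and testing each for blocking by {B, D, L, P}:
Path 1: T → B ← D → F
  D is a fork here and D is conditioned on, so the path is blocked at D.
Path 2: T → B ← D → L ← Q → P → F
  D is a fork here and D is conditioned on, so the path is blocked at D.
Path 3: T → B ← D → L → F
  D is a fork here and D is conditioned on, so the path is blocked at D.
Since every path is blocked, d-separation holds.

Yes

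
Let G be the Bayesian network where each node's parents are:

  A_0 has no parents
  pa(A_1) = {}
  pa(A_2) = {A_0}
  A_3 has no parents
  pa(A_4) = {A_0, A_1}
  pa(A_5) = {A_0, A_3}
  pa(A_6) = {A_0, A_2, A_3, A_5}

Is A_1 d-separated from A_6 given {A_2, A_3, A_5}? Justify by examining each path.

There are 4 undirected paths between A_1 and A_6; checking each against the conditioning set {A_2, A_3, A_5}:
Path 1: A_1 → A_4 ← A_0 → A_2 → A_6
  A_4 is a collider here and neither A_4 nor any of its descendants is conditioned on, so the collider stays closed — the path is blocked at A_4.
Path 2: A_1 → A_4 ← A_0 → A_6
  A_4 is a collider here and neither A_4 nor any of its descendants is conditioned on, so the collider stays closed — the path is blocked at A_4.
Path 3: A_1 → A_4 ← A_0 → A_5 → A_6
  A_4 is a collider here and neither A_4 nor any of its descendants is conditioned on, so the collider stays closed — the path is blocked at A_4.
Path 4: A_1 → A_4 ← A_0 → A_5 ← A_3 → A_6
  A_4 is a collider here and neither A_4 nor any of its descendants is conditioned on, so the collider stays closed — the path is blocked at A_4.
All paths are blocked; A_1 ⊥ A_6 | {A_2, A_3, A_5} holds.

Yes — A_1 and A_6 are d-separated given {A_2, A_3, A_5}.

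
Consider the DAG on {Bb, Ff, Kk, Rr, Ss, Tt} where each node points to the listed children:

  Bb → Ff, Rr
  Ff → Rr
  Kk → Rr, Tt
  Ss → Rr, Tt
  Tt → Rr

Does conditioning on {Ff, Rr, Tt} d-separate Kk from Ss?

No

There are 4 undirected paths between Kk and Ss; checking each against the conditioning set {Ff, Rr, Tt}:
Path 1: Kk → Tt → Rr ← Ss
  Tt is a chain here and Tt is conditioned on, so the path is blocked at Tt.
Path 2: Kk → Tt ← Ss
  Tt is a collider and Tt is conditioned on, which opens it — no node blocks this path, so it is active.
Path 3: Kk → Rr ← Tt ← Ss
  Tt is a chain here and Tt is conditioned on, so the path is blocked at Tt.
Path 4: Kk → Rr ← Ss
  Rr is a collider and Rr is conditioned on, which opens it — no node blocks this path, so it is active.
Because an active path exists, Kk and Ss are not d-separated.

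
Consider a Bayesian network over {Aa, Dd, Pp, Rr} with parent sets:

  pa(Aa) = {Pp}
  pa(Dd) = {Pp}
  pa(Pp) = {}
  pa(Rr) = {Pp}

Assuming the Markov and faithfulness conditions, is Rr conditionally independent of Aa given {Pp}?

Yes

The only undirected path from Rr to Aa is:
Path 1: Rr ← Pp → Aa
  Pp is a fork here and Pp is conditioned on, so the path is blocked at Pp.
Since every path is blocked, d-separation holds.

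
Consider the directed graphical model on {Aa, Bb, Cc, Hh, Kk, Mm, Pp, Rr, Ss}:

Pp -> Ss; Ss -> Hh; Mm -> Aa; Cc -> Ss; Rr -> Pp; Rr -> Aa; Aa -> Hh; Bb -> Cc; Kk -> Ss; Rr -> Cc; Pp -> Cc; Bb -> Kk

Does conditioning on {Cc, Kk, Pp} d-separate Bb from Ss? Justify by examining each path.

Yes

We examine all 6 paths between Bb and Ss:
  1. Bb → Cc → Ss — Cc:chain[blocks] ⇒ blocked
  2. Bb → Cc ← Rr → Aa → Hh ← Ss — Cc:collider[open]; Rr:fork[open]; Aa:chain[open]; Hh:collider[blocks] ⇒ blocked
  3. Bb → Cc ← Rr → Pp → Ss — Cc:collider[open]; Rr:fork[open]; Pp:chain[blocks] ⇒ blocked
  4. Bb → Cc ← Pp → Ss — Cc:collider[open]; Pp:fork[blocks] ⇒ blocked
  5. Bb → Cc ← Pp ← Rr → Aa → Hh ← Ss — Cc:collider[open]; Pp:chain[blocks]; Rr:fork[open]; Aa:chain[open]; Hh:collider[blocks] ⇒ blocked
  6. Bb → Kk → Ss — Kk:chain[blocks] ⇒ blocked
Since every path is blocked, d-separation holds.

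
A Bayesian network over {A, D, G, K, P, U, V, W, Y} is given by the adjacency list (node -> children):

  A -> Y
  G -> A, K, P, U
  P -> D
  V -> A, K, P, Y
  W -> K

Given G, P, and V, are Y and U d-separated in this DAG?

Yes

6 paths connect Y and U; each must be blocked for d-separation to hold:
  1. Y ← V → K ← G → U — V:fork[blocks]; K:collider[blocks]; G:fork[blocks] ⇒ blocked
  2. Y ← V → A ← G → U — V:fork[blocks]; A:collider[blocks]; G:fork[blocks] ⇒ blocked
  3. Y ← V → P ← G → U — V:fork[blocks]; P:collider[open]; G:fork[blocks] ⇒ blocked
  4. Y ← A ← V → K ← G → U — A:chain[open]; V:fork[blocks]; K:collider[blocks]; G:fork[blocks] ⇒ blocked
  5. Y ← A ← V → P ← G → U — A:chain[open]; V:fork[blocks]; P:collider[open]; G:fork[blocks] ⇒ blocked
  6. Y ← A ← G → U — A:chain[open]; G:fork[blocks] ⇒ blocked
Since every path is blocked, d-separation holds.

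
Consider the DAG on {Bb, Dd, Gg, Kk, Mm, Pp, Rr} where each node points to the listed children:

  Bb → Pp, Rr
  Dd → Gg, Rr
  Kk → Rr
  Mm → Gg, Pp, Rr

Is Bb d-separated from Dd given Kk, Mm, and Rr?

No — Bb and Dd are not d-separated given {Kk, Mm, Rr}.

There are 4 undirected paths between Bb and Dd; checking each against the conditioning set {Kk, Mm, Rr}:
Path 1: Bb → Rr ← Dd
  Rr is a collider and Rr is conditioned on, which opens it — no node blocks this path, so it is active.
Path 2: Bb → Rr ← Mm → Gg ← Dd
  Mm is a fork here and Mm is conditioned on, so the path is blocked at Mm.
Path 3: Bb → Pp ← Mm → Gg ← Dd
  Pp is a collider here and neither Pp nor any of its descendants is conditioned on, so the collider stays closed — the path is blocked at Pp.
Path 4: Bb → Pp ← Mm → Rr ← Dd
  Pp is a collider here and neither Pp nor any of its descendants is conditioned on, so the collider stays closed — the path is blocked at Pp.
Because an active path exists, Bb and Dd are not d-separated.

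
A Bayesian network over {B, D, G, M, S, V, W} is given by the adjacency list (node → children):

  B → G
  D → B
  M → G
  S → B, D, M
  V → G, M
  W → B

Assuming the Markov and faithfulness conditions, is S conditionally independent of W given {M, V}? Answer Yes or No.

We examine all 4 paths between S and W:
Path 1: S → B ← W
  B is a collider here and neither B nor any of its descendants is conditioned on, so the collider stays closed — the path is blocked at B.
Path 2: S → D → B ← W
  B is a collider here and neither B nor any of its descendants is conditioned on, so the collider stays closed — the path is blocked at B.
Path 3: S → M ← V → G ← B ← W
  V is a fork here and V is conditioned on, so the path is blocked at V.
Path 4: S → M → G ← B ← W
  M is a chain here and M is conditioned on, so the path is blocked at M.
Since every path is blocked, d-separation holds.

Yes — S and W are d-separated given {M, V}.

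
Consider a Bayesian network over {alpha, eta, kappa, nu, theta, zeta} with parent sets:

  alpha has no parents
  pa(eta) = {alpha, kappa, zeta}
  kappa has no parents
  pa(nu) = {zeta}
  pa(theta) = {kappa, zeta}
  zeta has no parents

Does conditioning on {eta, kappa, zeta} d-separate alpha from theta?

2 paths connect alpha and theta; each must be blocked for d-separation to hold:
Path 1: alpha → eta ← zeta → theta
  zeta is a fork here and zeta is conditioned on, so the path is blocked at zeta.
Path 2: alpha → eta ← kappa → theta
  kappa is a fork here and kappa is conditioned on, so the path is blocked at kappa.
Since every path is blocked, d-separation holds.

Yes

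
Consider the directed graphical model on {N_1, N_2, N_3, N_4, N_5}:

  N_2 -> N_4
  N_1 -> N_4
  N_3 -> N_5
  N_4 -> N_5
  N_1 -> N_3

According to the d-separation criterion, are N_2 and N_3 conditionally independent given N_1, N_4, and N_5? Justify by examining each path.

There are 2 undirected paths between N_2 and N_3; checking each against the conditioning set {N_1, N_4, N_5}:
Path 1: N_2 → N_4 → N_5 ← N_3
  N_4 is a chain here and N_4 is conditioned on, so the path is blocked at N_4.
Path 2: N_2 → N_4 ← N_1 → N_3
  N_1 is a fork here and N_1 is conditioned on, so the path is blocked at N_1.
Since every path is blocked, d-separation holds.

Yes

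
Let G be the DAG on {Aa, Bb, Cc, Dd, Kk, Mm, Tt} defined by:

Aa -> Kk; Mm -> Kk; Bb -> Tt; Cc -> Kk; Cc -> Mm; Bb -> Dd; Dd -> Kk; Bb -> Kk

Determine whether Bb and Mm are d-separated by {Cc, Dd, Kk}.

Enumerating the 4 paths from Bb to Mm and testing each for blocking by {Cc, Dd, Kk}:
Path 1: Bb → Dd → Kk ← Mm
  Dd is a chain here and Dd is conditioned on, so the path is blocked at Dd.
Path 2: Bb → Dd → Kk ← Cc → Mm
  Dd is a chain here and Dd is conditioned on, so the path is blocked at Dd.
Path 3: Bb → Kk ← Mm
  Kk is a collider and Kk is conditioned on, which opens it — no node blocks this path, so it is active.
Path 4: Bb → Kk ← Cc → Mm
  Cc is a fork here and Cc is conditioned on, so the path is blocked at Cc.
At least one path is unblocked, so d-separation fails.

No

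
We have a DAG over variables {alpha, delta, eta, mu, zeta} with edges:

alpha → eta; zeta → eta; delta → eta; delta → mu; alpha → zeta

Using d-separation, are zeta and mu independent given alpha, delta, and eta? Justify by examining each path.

Yes

There are 2 undirected paths between zeta and mu; checking each against the conditioning set {alpha, delta, eta}:
Path 1: zeta → eta ← delta → mu
  delta is a fork here and delta is conditioned on, so the path is blocked at delta.
Path 2: zeta ← alpha → eta ← delta → mu
  alpha is a fork here and alpha is conditioned on, so the path is blocked at alpha.
All paths are blocked; zeta ⊥ mu | {alpha, delta, eta} holds.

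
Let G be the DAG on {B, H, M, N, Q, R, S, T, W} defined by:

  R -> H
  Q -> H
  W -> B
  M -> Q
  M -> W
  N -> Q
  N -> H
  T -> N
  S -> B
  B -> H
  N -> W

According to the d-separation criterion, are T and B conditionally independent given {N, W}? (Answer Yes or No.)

Yes — T and B are d-separated given {N, W}.

Enumerating the 6 paths from T to B and testing each for blocking by {N, W}:
Path 1: T → N → Q ← M → W → B
  N is a chain here and N is conditioned on, so the path is blocked at N.
Path 2: T → N → Q → H ← B
  N is a chain here and N is conditioned on, so the path is blocked at N.
Path 3: T → N → H ← Q ← M → W → B
  N is a chain here and N is conditioned on, so the path is blocked at N.
Path 4: T → N → H ← B
  N is a chain here and N is conditioned on, so the path is blocked at N.
Path 5: T → N → W ← M → Q → H ← B
  N is a chain here and N is conditioned on, so the path is blocked at N.
Path 6: T → N → W → B
  N is a chain here and N is conditioned on, so the path is blocked at N.
Every path is blocked, so T and B are d-separated given {N, W}.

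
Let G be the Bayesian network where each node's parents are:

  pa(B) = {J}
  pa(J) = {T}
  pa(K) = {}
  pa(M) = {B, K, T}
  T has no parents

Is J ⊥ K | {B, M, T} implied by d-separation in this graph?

Yes — J and K are d-separated given {B, M, T}.

We examine all 2 paths between J and K:
Path 1: J ← T → M ← K
  T is a fork here and T is conditioned on, so the path is blocked at T.
Path 2: J → B → M ← K
  B is a chain here and B is conditioned on, so the path is blocked at B.
Since every path is blocked, d-separation holds.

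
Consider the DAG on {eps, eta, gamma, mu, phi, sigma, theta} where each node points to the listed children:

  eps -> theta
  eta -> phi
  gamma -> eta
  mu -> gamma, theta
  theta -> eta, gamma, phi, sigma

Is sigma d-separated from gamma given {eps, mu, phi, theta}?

Yes

Enumerating the 4 paths from sigma to gamma and testing each for blocking by {eps, mu, phi, theta}:
  1. sigma ← theta → phi ← eta ← gamma — theta:fork[blocks]; phi:collider[open]; eta:chain[open] ⇒ blocked
  2. sigma ← theta ← mu → gamma — theta:chain[blocks]; mu:fork[blocks] ⇒ blocked
  3. sigma ← theta → eta ← gamma — theta:fork[blocks]; eta:collider[open] ⇒ blocked
  4. sigma ← theta → gamma — theta:fork[blocks] ⇒ blocked
Since every path is blocked, d-separation holds.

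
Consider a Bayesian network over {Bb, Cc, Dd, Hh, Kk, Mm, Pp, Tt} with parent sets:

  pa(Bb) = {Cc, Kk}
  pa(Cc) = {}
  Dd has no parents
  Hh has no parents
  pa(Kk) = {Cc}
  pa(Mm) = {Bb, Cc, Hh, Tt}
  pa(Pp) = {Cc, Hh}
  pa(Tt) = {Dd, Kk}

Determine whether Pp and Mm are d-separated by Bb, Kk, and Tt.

There are 6 undirected paths between Pp and Mm; checking each against the conditioning set {Bb, Kk, Tt}:
  1. Pp ← Cc → Kk → Tt → Mm — Cc:fork[open]; Kk:chain[blocks]; Tt:chain[blocks] ⇒ blocked
  2. Pp ← Cc → Kk → Bb → Mm — Cc:fork[open]; Kk:chain[blocks]; Bb:chain[blocks] ⇒ blocked
  3. Pp ← Cc → Mm — Cc:fork[open] ⇒ active
  4. Pp ← Cc → Bb ← Kk → Tt → Mm — Cc:fork[open]; Bb:collider[open]; Kk:fork[blocks]; Tt:chain[blocks] ⇒ blocked
  5. Pp ← Cc → Bb → Mm — Cc:fork[open]; Bb:chain[blocks] ⇒ blocked
  6. Pp ← Hh → Mm — Hh:fork[open] ⇒ active
Since the path Pp ← Cc → Mm is active, Pp and Mm are not d-separated given {Bb, Kk, Tt}.

No — Pp and Mm are not d-separated given {Bb, Kk, Tt}.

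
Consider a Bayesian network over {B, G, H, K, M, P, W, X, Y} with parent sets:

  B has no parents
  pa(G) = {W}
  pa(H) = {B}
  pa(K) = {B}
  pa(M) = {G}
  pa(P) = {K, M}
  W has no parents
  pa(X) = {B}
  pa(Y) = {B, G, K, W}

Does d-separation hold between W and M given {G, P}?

We examine all 6 paths between W and M:
Path 1: W → G → M
  G is a chain here and G is conditioned on, so the path is blocked at G.
Path 2: W → G → Y ← B → K → P ← M
  G is a chain here and G is conditioned on, so the path is blocked at G.
Path 3: W → G → Y ← K → P ← M
  G is a chain here and G is conditioned on, so the path is blocked at G.
Path 4: W → Y ← B → K → P ← M
  Y is a collider here and neither Y nor any of its descendants is conditioned on, so the collider stays closed — the path is blocked at Y.
Path 5: W → Y ← G → M
  Y is a collider here and neither Y nor any of its descendants is conditioned on, so the collider stays closed — the path is blocked at Y.
Path 6: W → Y ← K → P ← M
  Y is a collider here and neither Y nor any of its descendants is conditioned on, so the collider stays closed — the path is blocked at Y.
All paths are blocked; W ⊥ M | {G, P} holds.

Yes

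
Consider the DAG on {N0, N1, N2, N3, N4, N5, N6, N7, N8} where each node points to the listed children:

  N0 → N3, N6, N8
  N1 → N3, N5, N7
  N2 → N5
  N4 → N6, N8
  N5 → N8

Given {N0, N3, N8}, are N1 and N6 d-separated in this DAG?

No

We examine all 4 paths between N1 and N6:
Path 1: N1 → N3 ← N0 → N8 ← N4 → N6
  N0 is a fork here and N0 is conditioned on, so the path is blocked at N0.
Path 2: N1 → N3 ← N0 → N6
  N0 is a fork here and N0 is conditioned on, so the path is blocked at N0.
Path 3: N1 → N5 → N8 ← N0 → N6
  N0 is a fork here and N0 is conditioned on, so the path is blocked at N0.
Path 4: N1 → N5 → N8 ← N4 → N6
  N5 is a chain and N5 is not conditioned on; N8 is a collider and N8 is conditioned on, which opens it; N4 is a fork and N4 is not conditioned on — no node blocks this path, so it is active.
Because an active path exists, N1 and N6 are not d-separated.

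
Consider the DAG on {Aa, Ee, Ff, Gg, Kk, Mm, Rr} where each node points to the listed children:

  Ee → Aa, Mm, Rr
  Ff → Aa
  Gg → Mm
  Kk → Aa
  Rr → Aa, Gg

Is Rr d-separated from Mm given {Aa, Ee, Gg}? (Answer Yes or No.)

Yes — Rr and Mm are d-separated given {Aa, Ee, Gg}.

3 paths connect Rr and Mm; each must be blocked for d-separation to hold:
Path 1: Rr → Aa ← Ee → Mm
  Ee is a fork here and Ee is conditioned on, so the path is blocked at Ee.
Path 2: Rr ← Ee → Mm
  Ee is a fork here and Ee is conditioned on, so the path is blocked at Ee.
Path 3: Rr → Gg → Mm
  Gg is a chain here and Gg is conditioned on, so the path is blocked at Gg.
All paths are blocked; Rr ⊥ Mm | {Aa, Ee, Gg} holds.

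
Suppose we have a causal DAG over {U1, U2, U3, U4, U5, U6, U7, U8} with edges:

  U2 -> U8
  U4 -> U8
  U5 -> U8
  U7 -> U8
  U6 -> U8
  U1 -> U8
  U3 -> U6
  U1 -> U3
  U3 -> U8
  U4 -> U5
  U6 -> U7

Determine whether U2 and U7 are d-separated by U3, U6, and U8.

4 paths connect U2 and U7; each must be blocked for d-separation to hold:
  1. U2 → U8 ← U6 → U7 — U8:collider[open]; U6:fork[blocks] ⇒ blocked
  2. U2 → U8 ← U7 — U8:collider[open] ⇒ active
  3. U2 → U8 ← U1 → U3 → U6 → U7 — U8:collider[open]; U1:fork[open]; U3:chain[blocks]; U6:chain[blocks] ⇒ blocked
  4. U2 → U8 ← U3 → U6 → U7 — U8:collider[open]; U3:fork[blocks]; U6:chain[blocks] ⇒ blocked
Because an active path exists, U2 and U7 are not d-separated.

No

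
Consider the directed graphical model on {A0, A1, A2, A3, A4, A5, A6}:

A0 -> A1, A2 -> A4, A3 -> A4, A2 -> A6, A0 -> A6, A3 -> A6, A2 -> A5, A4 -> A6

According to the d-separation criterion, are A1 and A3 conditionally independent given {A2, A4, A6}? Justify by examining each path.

No — A1 and A3 are not d-separated given {A2, A4, A6}.

Enumerating the 3 paths from A1 to A3 and testing each for blocking by {A2, A4, A6}:
  1. A1 ← A0 → A6 ← A4 ← A3 — A0:fork[open]; A6:collider[open]; A4:chain[blocks] ⇒ blocked
  2. A1 ← A0 → A6 ← A2 → A4 ← A3 — A0:fork[open]; A6:collider[open]; A2:fork[blocks]; A4:collider[open] ⇒ blocked
  3. A1 ← A0 → A6 ← A3 — A0:fork[open]; A6:collider[open] ⇒ active
At least one path is unblocked, so d-separation fails.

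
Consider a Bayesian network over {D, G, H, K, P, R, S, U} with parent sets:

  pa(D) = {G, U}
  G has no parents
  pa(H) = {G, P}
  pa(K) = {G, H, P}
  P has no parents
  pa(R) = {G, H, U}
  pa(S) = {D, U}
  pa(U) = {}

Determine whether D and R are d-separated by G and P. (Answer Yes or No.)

No — D and R are not d-separated given {G, P}.

6 paths connect D and R; each must be blocked for d-separation to hold:
Path 1: D → S ← U → R
  S is a collider here and neither S nor any of its descendants is conditioned on, so the collider stays closed — the path is blocked at S.
Path 2: D ← U → R
  U is a fork and U is not conditioned on — no node blocks this path, so it is active.
Path 3: D ← G → R
  G is a fork here and G is conditioned on, so the path is blocked at G.
Path 4: D ← G → K ← P → H → R
  G is a fork here and G is conditioned on, so the path is blocked at G.
Path 5: D ← G → K ← H → R
  G is a fork here and G is conditioned on, so the path is blocked at G.
Path 6: D ← G → H → R
  G is a fork here and G is conditioned on, so the path is blocked at G.
Since the path D ← U → R is active, D and R are not d-separated given {G, P}.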